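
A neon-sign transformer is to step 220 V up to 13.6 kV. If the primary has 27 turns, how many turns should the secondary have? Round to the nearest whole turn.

N_s/N_p = V_s/V_p, so N_s = 27 × 13600/220 = 1669.1 ≈ 1669 turns.

N_s = 1669 turns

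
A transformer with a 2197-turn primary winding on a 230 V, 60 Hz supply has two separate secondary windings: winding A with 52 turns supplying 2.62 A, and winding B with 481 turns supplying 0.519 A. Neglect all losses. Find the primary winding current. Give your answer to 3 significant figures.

V_A = 230 × 52/2197 = 5.4438 V; V_B = 230 × 481/2197 = 50.355 V.
P_out = V_A I_A + V_B I_B = 5.4438×2.62 + 50.355×0.519 = 14.263 + 26.134 = 40.397 W.
Ideal ⇒ P_in = P_out, so I_p = P_out/V_p = 40.397/230 = 0.176 A.

I_p ≈ 0.176 A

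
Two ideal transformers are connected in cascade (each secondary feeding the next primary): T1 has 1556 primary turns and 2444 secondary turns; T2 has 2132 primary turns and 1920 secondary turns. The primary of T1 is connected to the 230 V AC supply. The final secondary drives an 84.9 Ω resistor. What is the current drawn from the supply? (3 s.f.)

I_supply ≈ 5.42 A

After T1: V = 230.00 × 2444/1556 = 361.26 V.
After T2: V = 361.26 × 1920/2132 = 325.34 V.
I_load = 325.34/84.9 = 3.8320 A, so P_out = 325.34 × 3.8320 = 1246.7 W.
All ideal ⇒ P_in = P_out, so I_supply = 1246.7/230 = 5.42 A.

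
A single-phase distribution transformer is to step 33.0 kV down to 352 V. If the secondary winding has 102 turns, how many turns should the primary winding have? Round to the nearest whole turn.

N_p/N_s = V_p/V_s, so N_p = 102 × 33000/352 = 9562.5 ≈ 9562 turns.

N_p = 9562 turns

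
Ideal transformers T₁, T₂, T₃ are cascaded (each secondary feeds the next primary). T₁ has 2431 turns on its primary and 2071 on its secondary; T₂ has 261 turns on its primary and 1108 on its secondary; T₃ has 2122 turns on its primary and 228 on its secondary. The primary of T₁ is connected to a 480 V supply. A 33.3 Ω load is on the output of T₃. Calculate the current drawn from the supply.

I_supply ≈ 2.18 A

After T₁: V = 480.00 × 2071/2431 = 408.92 V.
After T₂: V = 408.92 × 1108/261 = 1735.9 V.
After T₃: V = 1735.9 × 228/2122 = 186.52 V.
I_load = 186.52/33.3 = 5.6012 A, so P_out = 186.52 × 5.6012 = 1044.7 W.
All ideal ⇒ P_in = P_out, so I_supply = 1044.7/480 = 2.18 A.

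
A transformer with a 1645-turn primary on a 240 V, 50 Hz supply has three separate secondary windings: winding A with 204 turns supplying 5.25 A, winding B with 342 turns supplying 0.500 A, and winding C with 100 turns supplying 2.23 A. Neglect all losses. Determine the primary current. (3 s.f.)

V_A = 240 × 204/1645 = 29.763 V; V_B = 240 × 342/1645 = 49.897 V; V_C = 240 × 100/1645 = 14.590 V.
P_out = V_A I_A + V_B I_B + V_C I_C = 29.763×5.25 + 49.897×0.500 + 14.590×2.23 = 156.26 + 24.948 + 32.535 = 213.74 W.
Ideal ⇒ P_in = P_out, so I_p = P_out/V_p = 213.74/240 = 0.891 A.

I_p ≈ 0.891 A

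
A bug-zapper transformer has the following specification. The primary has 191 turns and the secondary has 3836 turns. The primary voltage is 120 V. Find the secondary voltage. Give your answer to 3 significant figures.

V_s/V_p = N_s/N_p, so V_s = 120 × 3836/191 = 2410 V.

V_s ≈ 2410 V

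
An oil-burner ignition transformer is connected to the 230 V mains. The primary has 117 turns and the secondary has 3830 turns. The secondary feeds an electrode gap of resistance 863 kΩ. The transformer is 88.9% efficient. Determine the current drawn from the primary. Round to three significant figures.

I_p ≈ 0.321 A

V_s = 230 × 3830/117 = 7529.1 V.
I_s = V_s/R = 7529.1/863000 = 0.0087243 A.
P_out = V_s I_s = 7529.1 × 0.0087243 = 65.686 W.
P_in = P_out/η = 65.686/0.889 = 73.887 W.
I_p = P_in/V_p = 73.887/230 = 0.321 A.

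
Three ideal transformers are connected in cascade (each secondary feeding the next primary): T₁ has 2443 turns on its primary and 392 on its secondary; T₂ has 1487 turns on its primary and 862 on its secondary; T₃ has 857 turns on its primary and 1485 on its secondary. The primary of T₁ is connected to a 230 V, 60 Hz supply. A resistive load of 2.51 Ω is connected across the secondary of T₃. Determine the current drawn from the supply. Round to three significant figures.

I_supply ≈ 2.38 A

Secondary of T₁: V = 230.00 × 392/2443 = 36.905 V.
Secondary of T₂: V = 36.905 × 862/1487 = 21.394 V.
Secondary of T₃: V = 21.394 × 1485/857 = 37.071 V.
I_load = 37.071/2.51 = 14.769 A, so P_out = 37.071 × 14.769 = 547.51 W.
All ideal ⇒ P_in = P_out, so I_supply = 547.51/230 = 2.38 A.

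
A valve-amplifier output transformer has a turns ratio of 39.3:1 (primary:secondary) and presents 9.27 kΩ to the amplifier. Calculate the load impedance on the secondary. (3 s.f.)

Z_s ≈ 6.00 Ω

Z_s = Z_p/(N_p/N_s)² = 9270/39.3² = 6.00 Ω.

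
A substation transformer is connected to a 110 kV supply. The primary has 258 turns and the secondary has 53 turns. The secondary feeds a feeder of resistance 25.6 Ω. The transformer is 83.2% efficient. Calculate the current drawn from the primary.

V_s = 110000 × 53/258 = 22597 V.
I_s = V_s/R = 22597/25.6 = 882.69 A.
P_out = V_s I_s = 22597 × 882.69 = 1.9946×10^7 W.
P_in = P_out/η = 1.9946×10^7/0.832 = 2.3974×10^7 W.
I_p = P_in/V_p = 2.3974×10^7/110000 = 218 A.

I_p ≈ 218 A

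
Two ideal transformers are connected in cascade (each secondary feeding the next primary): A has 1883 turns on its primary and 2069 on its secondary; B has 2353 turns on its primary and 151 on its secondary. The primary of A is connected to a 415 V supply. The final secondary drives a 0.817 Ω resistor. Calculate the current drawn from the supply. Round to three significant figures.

I_supply ≈ 2.53 A

Secondary of A: V = 415.00 × 2069/1883 = 455.99 V.
Secondary of B: V = 455.99 × 151/2353 = 29.263 V.
I_load = 29.263/0.817 = 35.817 A, so P_out = 29.263 × 35.817 = 1048.1 W.
All ideal ⇒ P_in = P_out, so I_supply = 1048.1/415 = 2.53 A.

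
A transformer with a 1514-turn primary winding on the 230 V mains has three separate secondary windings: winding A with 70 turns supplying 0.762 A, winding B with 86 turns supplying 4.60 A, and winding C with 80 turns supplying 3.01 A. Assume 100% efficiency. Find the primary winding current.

I_p ≈ 0.456 A

V_A = 230 × 70/1514 = 10.634 V; V_B = 230 × 86/1514 = 13.065 V; V_C = 230 × 80/1514 = 12.153 V.
P_out = V_A I_A + V_B I_B + V_C I_C = 10.634×0.762 + 13.065×4.60 + 12.153×3.01 = 8.1032 + 60.098 + 36.581 = 104.78 W.
Ideal ⇒ P_in = P_out, so I_p = P_out/V_p = 104.78/230 = 0.456 A.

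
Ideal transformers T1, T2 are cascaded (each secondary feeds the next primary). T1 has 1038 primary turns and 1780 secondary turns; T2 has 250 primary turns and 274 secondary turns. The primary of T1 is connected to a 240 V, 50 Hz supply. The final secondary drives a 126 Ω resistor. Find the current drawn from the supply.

Secondary of T1: V = 240.00 × 1780/1038 = 411.56 V.
Secondary of T2: V = 411.56 × 274/250 = 451.07 V.
I_load = 451.07/126 = 3.5799 A, so P_out = 451.07 × 3.5799 = 1614.8 W.
All ideal ⇒ P_in = P_out, so I_supply = 1614.8/240 = 6.73 A.

I_supply ≈ 6.73 A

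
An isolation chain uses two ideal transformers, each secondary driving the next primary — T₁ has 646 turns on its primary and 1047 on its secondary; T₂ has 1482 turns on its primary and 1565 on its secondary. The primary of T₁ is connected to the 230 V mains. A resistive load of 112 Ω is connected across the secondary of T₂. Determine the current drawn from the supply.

I_supply ≈ 6.02 A

Secondary of T₁: V = 230.00 × 1047/646 = 372.77 V.
Secondary of T₂: V = 372.77 × 1565/1482 = 393.65 V.
I_load = 393.65/112 = 3.5147 A, so P_out = 393.65 × 3.5147 = 1383.6 W.
All ideal ⇒ P_in = P_out, so I_supply = 1383.6/230 = 6.02 A.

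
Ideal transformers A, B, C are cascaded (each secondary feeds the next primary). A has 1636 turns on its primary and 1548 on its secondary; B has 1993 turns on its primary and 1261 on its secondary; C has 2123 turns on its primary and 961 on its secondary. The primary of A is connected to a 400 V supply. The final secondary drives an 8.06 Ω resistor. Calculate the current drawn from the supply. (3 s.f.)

After A: V = 400.00 × 1548/1636 = 378.48 V.
After B: V = 378.48 × 1261/1993 = 239.47 V.
After C: V = 239.47 × 961/2123 = 108.40 V.
I_load = 108.40/8.06 = 13.449 A, so P_out = 108.40 × 13.449 = 1457.9 W.
All ideal ⇒ P_in = P_out, so I_supply = 1457.9/400 = 3.64 A.

I_supply ≈ 3.64 A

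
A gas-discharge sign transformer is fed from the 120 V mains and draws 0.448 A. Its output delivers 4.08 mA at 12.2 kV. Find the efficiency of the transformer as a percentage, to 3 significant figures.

η ≈ 92.6%

P_in = 120 × 0.448 = 53.7600 W.
P_out = 12200 × 0.00408 = 49.7760 W.
η = P_out/P_in = 49.7760/53.7600 = 0.926.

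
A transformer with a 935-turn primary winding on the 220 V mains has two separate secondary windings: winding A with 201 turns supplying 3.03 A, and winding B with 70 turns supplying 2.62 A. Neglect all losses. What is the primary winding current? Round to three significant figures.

V_A = 220 × 201/935 = 47.294 V; V_B = 220 × 70/935 = 16.471 V.
P_out = V_A I_A + V_B I_B = 47.294×3.03 + 16.471×2.62 = 143.30 + 43.153 = 186.45 W.
Ideal ⇒ P_in = P_out, so I_p = P_out/V_p = 186.45/220 = 0.848 A.

I_p ≈ 0.848 A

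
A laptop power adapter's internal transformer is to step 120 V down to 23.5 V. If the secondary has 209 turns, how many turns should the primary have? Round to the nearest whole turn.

N_p/N_s = V_p/V_s, so N_p = 209 × 120/23.5 = 1067.2 ≈ 1067 turns.

N_p = 1067 turns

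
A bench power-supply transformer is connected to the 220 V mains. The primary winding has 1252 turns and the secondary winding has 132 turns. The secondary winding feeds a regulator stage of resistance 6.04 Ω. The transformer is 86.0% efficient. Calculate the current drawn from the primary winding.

V_s = 220 × 132/1252 = 23.195 V.
I_s = V_s/R = 23.195/6.04 = 3.8402 A.
P_out = V_s I_s = 23.195 × 3.8402 = 89.073 W.
P_in = P_out/η = 89.073/0.860 = 103.57 W.
I_p = P_in/V_p = 103.57/220 = 0.471 A.

I_p ≈ 0.471 A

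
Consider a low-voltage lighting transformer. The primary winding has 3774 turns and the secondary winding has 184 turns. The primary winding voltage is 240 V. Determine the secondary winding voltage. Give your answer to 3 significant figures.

V_s ≈ 11.7 V

V_s/V_p = N_s/N_p, so V_s = 240 × 184/3774 = 11.7 V.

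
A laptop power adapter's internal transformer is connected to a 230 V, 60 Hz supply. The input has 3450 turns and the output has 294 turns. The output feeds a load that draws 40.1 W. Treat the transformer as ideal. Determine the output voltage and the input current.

V_out ≈ 19.6 V, I_in ≈ 0.174 A

V_out = V_in × N_out/N_in = 230 × 294/3450 = 19.600 V.
I_out = P/V_out = 40.1/19.600 = 2.0459 A.
I_in = I_out × N_out/N_in = 2.0459 × 294/3450 = 0.174 A.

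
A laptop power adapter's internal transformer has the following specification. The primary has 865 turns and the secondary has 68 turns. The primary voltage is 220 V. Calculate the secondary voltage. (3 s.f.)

V_s/V_p = N_s/N_p, so V_s = 220 × 68/865 = 17.3 V.

V_s ≈ 17.3 V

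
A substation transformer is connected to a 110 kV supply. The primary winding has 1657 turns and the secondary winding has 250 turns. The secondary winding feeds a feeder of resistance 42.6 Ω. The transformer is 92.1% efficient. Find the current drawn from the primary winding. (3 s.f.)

V_s = 110000 × 250/1657 = 16596 V.
I_s = V_s/R = 16596/42.6 = 389.58 A.
P_out = V_s I_s = 16596 × 389.58 = 6.4656×10^6 W.
P_in = P_out/η = 6.4656×10^6/0.921 = 7.0202×10^6 W.
I_p = P_in/V_p = 7.0202×10^6/110000 = 63.8 A.

I_p ≈ 63.8 A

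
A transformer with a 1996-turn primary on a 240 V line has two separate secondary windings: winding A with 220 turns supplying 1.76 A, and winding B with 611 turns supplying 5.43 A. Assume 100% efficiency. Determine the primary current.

I_p ≈ 1.86 A

V_A = 240 × 220/1996 = 26.453 V; V_B = 240 × 611/1996 = 73.467 V.
P_out = V_A I_A + V_B I_B = 26.453×1.76 + 73.467×5.43 = 46.557 + 398.93 = 445.48 W.
Ideal ⇒ P_in = P_out, so I_p = P_out/V_p = 445.48/240 = 1.86 A.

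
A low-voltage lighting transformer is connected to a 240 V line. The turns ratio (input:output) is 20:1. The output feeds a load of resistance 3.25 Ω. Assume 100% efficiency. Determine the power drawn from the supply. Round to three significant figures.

V_out = V_in × N_out/N_in = 240 × 1/20 = 12.000 V.
I_out = V_out/R = 12.000/3.25 = 3.6923 A.
I_in = I_out × N_out/N_in = 3.6923 × 1/20 = 0.18462 A.
P = V_in I_in = 240 × 0.18462 = 44.3 W.

P ≈ 44.3 W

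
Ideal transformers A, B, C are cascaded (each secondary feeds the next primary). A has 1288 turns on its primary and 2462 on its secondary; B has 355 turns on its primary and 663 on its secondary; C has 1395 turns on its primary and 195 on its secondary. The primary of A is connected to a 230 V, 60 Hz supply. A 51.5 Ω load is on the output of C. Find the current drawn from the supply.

After A: V = 230.00 × 2462/1288 = 439.64 V.
After B: V = 439.64 × 663/355 = 821.08 V.
After C: V = 821.08 × 195/1395 = 114.77 V.
I_load = 114.77/51.5 = 2.2286 A, so P_out = 114.77 × 2.2286 = 255.79 W.
All ideal ⇒ P_in = P_out, so I_supply = 255.79/230 = 1.11 A.

I_supply ≈ 1.11 A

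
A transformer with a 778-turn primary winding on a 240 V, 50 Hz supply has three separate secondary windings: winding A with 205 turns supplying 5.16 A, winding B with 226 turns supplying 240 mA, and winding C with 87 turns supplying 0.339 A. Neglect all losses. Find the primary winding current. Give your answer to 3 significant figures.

V_A = 240 × 205/778 = 63.239 V; V_B = 240 × 226/778 = 69.717 V; V_C = 240 × 87/778 = 26.838 V.
P_out = V_A I_A + V_B I_B + V_C I_C = 63.239×5.16 + 69.717×0.240 + 26.838×0.339 = 326.31 + 16.732 + 9.0981 = 352.14 W.
Ideal ⇒ P_in = P_out, so I_p = P_out/V_p = 352.14/240 = 1.47 A.

I_p ≈ 1.47 A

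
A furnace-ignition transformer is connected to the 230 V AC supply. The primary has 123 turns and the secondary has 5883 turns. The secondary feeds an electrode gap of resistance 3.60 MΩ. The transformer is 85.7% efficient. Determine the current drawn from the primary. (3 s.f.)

V_s = 230 × 5883/123 = 11001 V.
I_s = V_s/R = 11001/(3.60×10^6) = 0.0030558 A.
P_out = V_s I_s = 11001 × 0.0030558 = 33.616 W.
P_in = P_out/η = 33.616/0.857 = 39.225 W.
I_p = P_in/V_p = 39.225/230 = 0.171 A.

I_p ≈ 0.171 A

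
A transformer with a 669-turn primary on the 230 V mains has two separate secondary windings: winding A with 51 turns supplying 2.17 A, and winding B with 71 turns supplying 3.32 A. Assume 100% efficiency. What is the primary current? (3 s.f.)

I_p ≈ 0.518 A

V_A = 230 × 51/669 = 17.534 V; V_B = 230 × 71/669 = 24.410 V.
P_out = V_A I_A + V_B I_B = 17.534×2.17 + 24.410×3.32 = 38.048 + 81.040 = 119.09 W.
Ideal ⇒ P_in = P_out, so I_p = P_out/V_p = 119.09/230 = 0.518 A.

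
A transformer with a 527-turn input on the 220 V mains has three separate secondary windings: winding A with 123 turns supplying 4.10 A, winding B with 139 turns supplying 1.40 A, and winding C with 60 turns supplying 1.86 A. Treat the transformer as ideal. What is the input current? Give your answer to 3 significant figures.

I_in ≈ 1.54 A

V_A = 220 × 123/527 = 51.347 V; V_B = 220 × 139/527 = 58.027 V; V_C = 220 × 60/527 = 25.047 V.
P_out = V_A I_A + V_B I_B + V_C I_C = 51.347×4.10 + 58.027×1.40 + 25.047×1.86 = 210.52 + 81.237 + 46.588 = 338.35 W.
Ideal ⇒ P_in = P_out, so I_in = P_out/V_in = 338.35/220 = 1.54 A.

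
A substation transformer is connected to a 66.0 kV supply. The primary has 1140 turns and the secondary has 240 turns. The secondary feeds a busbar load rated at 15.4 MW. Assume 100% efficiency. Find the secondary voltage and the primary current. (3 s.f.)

V_s ≈ 13900 V, I_p ≈ 233 A

V_s = V_p × N_s/N_p = 66000 × 240/1140 = 13895 V.
I_s = P/V_s = 1.54×10^7/13895 = 1108.3 A.
I_p = I_s × N_s/N_p = 1108.3 × 240/1140 = 233 A.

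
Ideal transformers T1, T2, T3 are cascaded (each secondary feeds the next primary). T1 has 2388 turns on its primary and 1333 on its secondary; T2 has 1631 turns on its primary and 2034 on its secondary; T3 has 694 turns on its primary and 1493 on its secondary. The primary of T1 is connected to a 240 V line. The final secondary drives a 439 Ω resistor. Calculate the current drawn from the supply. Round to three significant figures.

Secondary of T1: V = 240.00 × 1333/2388 = 133.97 V.
Secondary of T2: V = 133.97 × 2034/1631 = 167.07 V.
Secondary of T3: V = 167.07 × 1493/694 = 359.42 V.
I_load = 359.42/439 = 0.81873 A, so P_out = 359.42 × 0.81873 = 294.27 W.
All ideal ⇒ P_in = P_out, so I_supply = 294.27/240 = 1.23 A.

I_supply ≈ 1.23 A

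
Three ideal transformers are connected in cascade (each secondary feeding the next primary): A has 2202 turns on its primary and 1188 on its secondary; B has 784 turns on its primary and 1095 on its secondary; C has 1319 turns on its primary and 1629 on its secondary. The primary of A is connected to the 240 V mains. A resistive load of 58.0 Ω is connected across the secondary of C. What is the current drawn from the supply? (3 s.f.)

I_supply ≈ 3.58 A

After A: V = 240.00 × 1188/2202 = 129.48 V.
After B: V = 129.48 × 1095/784 = 180.85 V.
After C: V = 180.85 × 1629/1319 = 223.35 V.
I_load = 223.35/58.0 = 3.8509 A, so P_out = 223.35 × 3.8509 = 860.09 W.
All ideal ⇒ P_in = P_out, so I_supply = 860.09/240 = 3.58 A.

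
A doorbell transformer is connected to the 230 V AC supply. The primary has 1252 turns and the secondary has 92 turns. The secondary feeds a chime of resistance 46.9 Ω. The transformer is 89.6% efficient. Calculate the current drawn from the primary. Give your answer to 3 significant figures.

V_s = 230 × 92/1252 = 16.901 V.
I_s = V_s/R = 16.901/46.9 = 0.36036 A.
P_out = V_s I_s = 16.901 × 0.36036 = 6.0905 W.
P_in = P_out/η = 6.0905/0.896 = 6.7974 W.
I_p = P_in/V_p = 6.7974/230 = 0.0296 A.

I_p ≈ 0.0296 A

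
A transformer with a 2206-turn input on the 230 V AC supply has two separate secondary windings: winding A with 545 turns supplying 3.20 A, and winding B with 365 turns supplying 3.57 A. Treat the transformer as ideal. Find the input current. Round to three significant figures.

I_in ≈ 1.38 A

V_A = 230 × 545/2206 = 56.822 V; V_B = 230 × 365/2206 = 38.055 V.
P_out = V_A I_A + V_B I_B = 56.822×3.20 + 38.055×3.57 = 181.83 + 135.86 = 317.69 W.
Ideal ⇒ P_in = P_out, so I_in = P_out/V_in = 317.69/230 = 1.38 A.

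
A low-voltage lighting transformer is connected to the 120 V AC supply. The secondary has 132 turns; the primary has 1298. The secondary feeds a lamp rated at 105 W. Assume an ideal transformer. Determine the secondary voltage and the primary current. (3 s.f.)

V_s = V_p × N_s/N_p = 120 × 132/1298 = 12.203 V.
I_s = P/V_s = 105/12.203 = 8.6042 A.
I_p = I_s × N_s/N_p = 8.6042 × 132/1298 = 0.875 A.

V_s ≈ 12.2 V, I_p ≈ 0.875 A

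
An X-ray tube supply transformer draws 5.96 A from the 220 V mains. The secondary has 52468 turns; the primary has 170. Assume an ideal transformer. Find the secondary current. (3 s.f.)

I_s/I_p = N_p/N_s, so I_s = 5.96 × 170/52468 = 0.0193 A.

I_s ≈ 0.0193 A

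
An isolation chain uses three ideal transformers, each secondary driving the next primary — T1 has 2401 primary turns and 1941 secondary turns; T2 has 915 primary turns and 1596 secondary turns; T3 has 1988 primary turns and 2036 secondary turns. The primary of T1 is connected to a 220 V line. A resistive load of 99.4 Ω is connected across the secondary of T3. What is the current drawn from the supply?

I_supply ≈ 4.62 A

After T1: V = 220.00 × 1941/2401 = 177.85 V.
After T2: V = 177.85 × 1596/915 = 310.22 V.
After T3: V = 310.22 × 2036/1988 = 317.71 V.
I_load = 317.71/99.4 = 3.1963 A, so P_out = 317.71 × 3.1963 = 1015.5 W.
All ideal ⇒ P_in = P_out, so I_supply = 1015.5/220 = 4.62 A.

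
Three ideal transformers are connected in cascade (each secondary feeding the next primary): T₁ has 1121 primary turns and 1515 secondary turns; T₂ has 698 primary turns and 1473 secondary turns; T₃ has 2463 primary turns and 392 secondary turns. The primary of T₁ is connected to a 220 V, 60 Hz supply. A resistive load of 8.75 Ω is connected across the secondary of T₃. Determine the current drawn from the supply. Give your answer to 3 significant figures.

I_supply ≈ 5.18 A

After T₁: V = 220.00 × 1515/1121 = 297.32 V.
After T₂: V = 297.32 × 1473/698 = 627.45 V.
After T₃: V = 627.45 × 392/2463 = 99.862 V.
I_load = 99.862/8.75 = 11.413 A, so P_out = 99.862 × 11.413 = 1139.7 W.
All ideal ⇒ P_in = P_out, so I_supply = 1139.7/220 = 5.18 A.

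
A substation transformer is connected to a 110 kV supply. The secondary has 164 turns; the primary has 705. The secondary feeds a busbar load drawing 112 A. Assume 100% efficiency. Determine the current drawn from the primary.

For an ideal transformer I_p N_p = I_s N_s, so I_p = 112 × 164/705 = 26.1 A.

I_p ≈ 26.1 A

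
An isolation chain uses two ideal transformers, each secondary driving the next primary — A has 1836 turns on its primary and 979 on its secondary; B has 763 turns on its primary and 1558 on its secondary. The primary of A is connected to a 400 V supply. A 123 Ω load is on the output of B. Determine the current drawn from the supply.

Secondary of A: V = 400.00 × 979/1836 = 213.29 V.
Secondary of B: V = 213.29 × 1558/763 = 435.52 V.
I_load = 435.52/123 = 3.5409 A, so P_out = 435.52 × 3.5409 = 1542.1 W.
All ideal ⇒ P_in = P_out, so I_supply = 1542.1/400 = 3.86 A.

I_supply ≈ 3.86 A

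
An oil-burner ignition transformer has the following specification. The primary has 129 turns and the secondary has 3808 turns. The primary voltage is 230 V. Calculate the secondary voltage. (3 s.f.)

V_s ≈ 6790 V

V_s/V_p = N_s/N_p, so V_s = 230 × 3808/129 = 6790 V.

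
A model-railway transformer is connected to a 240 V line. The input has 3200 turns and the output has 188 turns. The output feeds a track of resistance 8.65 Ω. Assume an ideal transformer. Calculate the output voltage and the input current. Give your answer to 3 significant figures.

V_out = V_in × N_out/N_in = 240 × 188/3200 = 14.100 V.
I_out = V_out/R = 14.100/8.65 = 1.6301 A.
I_in = I_out × N_out/N_in = 1.6301 × 188/3200 = 0.0958 A.

V_out ≈ 14.1 V, I_in ≈ 0.0958 A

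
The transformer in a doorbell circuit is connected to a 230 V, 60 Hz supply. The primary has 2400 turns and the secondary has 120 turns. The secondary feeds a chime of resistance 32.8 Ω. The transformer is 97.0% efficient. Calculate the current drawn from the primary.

I_p ≈ 0.0181 A

V_s = 230 × 120/2400 = 11.500 V.
I_s = V_s/R = 11.500/32.8 = 0.35061 A.
P_out = V_s I_s = 11.500 × 0.35061 = 4.0320 W.
P_in = P_out/η = 4.0320/0.970 = 4.1567 W.
I_p = P_in/V_p = 4.1567/230 = 0.0181 A.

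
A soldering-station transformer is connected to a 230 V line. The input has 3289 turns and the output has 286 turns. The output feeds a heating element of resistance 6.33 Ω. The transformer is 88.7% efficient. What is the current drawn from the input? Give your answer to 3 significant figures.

V_out = 230 × 286/3289 = 20.000 V.
I_out = V_out/R = 20.000/6.33 = 3.1596 A.
P_out = V_out I_out = 20.000 × 3.1596 = 63.191 W.
P_in = P_out/η = 63.191/0.887 = 71.241 W.
I_in = P_in/V_in = 71.241/230 = 0.310 A.

I_in ≈ 0.310 A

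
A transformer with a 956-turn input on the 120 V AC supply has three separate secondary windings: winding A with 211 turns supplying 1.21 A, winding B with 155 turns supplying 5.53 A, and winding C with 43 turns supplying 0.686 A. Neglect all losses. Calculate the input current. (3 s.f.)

I_in ≈ 1.19 A

V_A = 120 × 211/956 = 26.485 V; V_B = 120 × 155/956 = 19.456 V; V_C = 120 × 43/956 = 5.3975 V.
P_out = V_A I_A + V_B I_B + V_C I_C = 26.485×1.21 + 19.456×5.53 + 5.3975×0.686 = 32.047 + 107.59 + 3.7027 = 143.34 W.
Ideal ⇒ P_in = P_out, so I_in = P_out/V_in = 143.34/120 = 1.19 A.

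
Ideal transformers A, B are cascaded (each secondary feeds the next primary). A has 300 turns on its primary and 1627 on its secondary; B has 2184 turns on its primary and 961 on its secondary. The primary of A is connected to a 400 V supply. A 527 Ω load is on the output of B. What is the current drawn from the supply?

I_supply ≈ 4.32 A

Secondary of A: V = 400.00 × 1627/300 = 2169.3 V.
Secondary of B: V = 2169.3 × 961/2184 = 954.55 V.
I_load = 954.55/527 = 1.8113 A, so P_out = 954.55 × 1.8113 = 1729.0 W.
All ideal ⇒ P_in = P_out, so I_supply = 1729.0/400 = 4.32 A.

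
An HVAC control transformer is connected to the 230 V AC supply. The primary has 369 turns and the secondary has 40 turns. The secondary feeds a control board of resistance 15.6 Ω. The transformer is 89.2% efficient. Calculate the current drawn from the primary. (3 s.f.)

I_p ≈ 0.194 A

V_s = 230 × 40/369 = 24.932 V.
I_s = V_s/R = 24.932/15.6 = 1.5982 A.
P_out = V_s I_s = 24.932 × 1.5982 = 39.847 W.
P_in = P_out/η = 39.847/0.892 = 44.672 W.
I_p = P_in/V_p = 44.672/230 = 0.194 A.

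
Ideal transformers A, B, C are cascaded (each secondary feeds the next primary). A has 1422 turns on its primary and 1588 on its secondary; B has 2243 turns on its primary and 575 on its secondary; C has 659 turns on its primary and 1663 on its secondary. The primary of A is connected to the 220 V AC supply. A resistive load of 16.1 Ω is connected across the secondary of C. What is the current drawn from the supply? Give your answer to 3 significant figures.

After A: V = 220.00 × 1588/1422 = 245.68 V.
After B: V = 245.68 × 575/2243 = 62.981 V.
After C: V = 62.981 × 1663/659 = 158.93 V.
I_load = 158.93/16.1 = 9.8717 A, so P_out = 158.93 × 9.8717 = 1569.0 W.
All ideal ⇒ P_in = P_out, so I_supply = 1569.0/220 = 7.13 A.

I_supply ≈ 7.13 A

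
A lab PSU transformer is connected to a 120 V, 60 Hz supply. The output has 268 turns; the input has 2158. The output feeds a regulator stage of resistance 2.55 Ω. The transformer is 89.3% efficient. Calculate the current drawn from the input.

V_out = 120 × 268/2158 = 14.903 V.
I_out = V_out/R = 14.903/2.55 = 5.8442 A.
P_out = V_out I_out = 14.903 × 5.8442 = 87.094 W.
P_in = P_out/η = 87.094/0.893 = 97.530 W.
I_in = P_in/V_in = 97.530/120 = 0.813 A.

I_in ≈ 0.813 A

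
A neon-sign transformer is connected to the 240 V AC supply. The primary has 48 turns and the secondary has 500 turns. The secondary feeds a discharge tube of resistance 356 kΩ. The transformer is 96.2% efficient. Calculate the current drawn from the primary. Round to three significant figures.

V_s = 240 × 500/48 = 2500.0 V.
I_s = V_s/R = 2500.0/356000 = 0.0070225 A.
P_out = V_s I_s = 2500.0 × 0.0070225 = 17.556 W.
P_in = P_out/η = 17.556/0.962 = 18.250 W.
I_p = P_in/V_p = 18.250/240 = 0.0760 A.

I_p ≈ 0.0760 A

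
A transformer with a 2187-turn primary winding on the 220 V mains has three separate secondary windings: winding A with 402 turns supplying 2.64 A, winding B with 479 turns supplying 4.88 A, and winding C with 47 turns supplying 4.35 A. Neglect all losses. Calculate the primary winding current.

I_p ≈ 1.65 A

V_A = 220 × 402/2187 = 40.439 V; V_B = 220 × 479/2187 = 48.185 V; V_C = 220 × 47/2187 = 4.7279 V.
P_out = V_A I_A + V_B I_B + V_C I_C = 40.439×2.64 + 48.185×4.88 + 4.7279×4.35 = 106.76 + 235.14 + 20.567 = 362.47 W.
Ideal ⇒ P_in = P_out, so I_p = P_out/V_p = 362.47/220 = 1.65 A.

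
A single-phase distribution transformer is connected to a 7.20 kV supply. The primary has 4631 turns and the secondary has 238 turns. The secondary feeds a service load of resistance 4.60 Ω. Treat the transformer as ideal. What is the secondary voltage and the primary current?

V_s ≈ 370 V, I_p ≈ 4.13 A

V_s = V_p × N_s/N_p = 7200 × 238/4631 = 370.03 V.
I_s = V_s/R = 370.03/4.60 = 80.441 A.
I_p = I_s × N_s/N_p = 80.441 × 238/4631 = 4.13 A.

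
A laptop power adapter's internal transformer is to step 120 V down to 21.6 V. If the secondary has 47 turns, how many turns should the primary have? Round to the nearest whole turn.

N_p/N_s = V_p/V_s, so N_p = 47 × 120/21.6 = 261.1 ≈ 261 turns.

N_p = 261 turns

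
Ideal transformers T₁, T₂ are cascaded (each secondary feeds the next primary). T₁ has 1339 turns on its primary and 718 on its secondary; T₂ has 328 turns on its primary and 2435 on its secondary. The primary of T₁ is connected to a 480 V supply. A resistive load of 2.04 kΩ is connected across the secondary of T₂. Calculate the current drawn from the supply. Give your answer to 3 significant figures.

Secondary of T₁: V = 480.00 × 718/1339 = 257.39 V.
Secondary of T₂: V = 257.39 × 2435/328 = 1910.8 V.
I_load = 1910.8/2040 = 0.93666 A, so P_out = 1910.8 × 0.93666 = 1789.7 W.
All ideal ⇒ P_in = P_out, so I_supply = 1789.7/480 = 3.73 A.

I_supply ≈ 3.73 A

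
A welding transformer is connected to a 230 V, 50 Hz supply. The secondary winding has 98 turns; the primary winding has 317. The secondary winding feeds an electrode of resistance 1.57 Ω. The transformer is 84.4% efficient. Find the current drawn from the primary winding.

I_p ≈ 16.6 A

V_s = 230 × 98/317 = 71.104 V.
I_s = V_s/R = 71.104/1.57 = 45.289 A.
P_out = V_s I_s = 71.104 × 45.289 = 3220.3 W.
P_in = P_out/η = 3220.3/0.844 = 3815.5 W.
I_p = P_in/V_p = 3815.5/230 = 16.6 A.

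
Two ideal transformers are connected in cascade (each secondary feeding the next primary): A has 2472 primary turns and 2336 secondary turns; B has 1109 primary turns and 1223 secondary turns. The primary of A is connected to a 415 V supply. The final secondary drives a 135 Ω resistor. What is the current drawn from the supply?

I_supply ≈ 3.34 A

After A: V = 415.00 × 2336/2472 = 392.17 V.
After B: V = 392.17 × 1223/1109 = 432.48 V.
I_load = 432.48/135 = 3.2036 A, so P_out = 432.48 × 3.2036 = 1385.5 W.
All ideal ⇒ P_in = P_out, so I_supply = 1385.5/415 = 3.34 A.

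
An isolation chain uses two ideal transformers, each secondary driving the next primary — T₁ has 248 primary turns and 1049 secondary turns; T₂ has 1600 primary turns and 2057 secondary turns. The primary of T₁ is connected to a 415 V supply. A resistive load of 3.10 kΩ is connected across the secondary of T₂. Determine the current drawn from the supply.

I_supply ≈ 3.96 A

Secondary of T₁: V = 415.00 × 1049/248 = 1755.4 V.
Secondary of T₂: V = 1755.4 × 2057/1600 = 2256.8 V.
I_load = 2256.8/3100 = 0.72799 A, so P_out = 2256.8 × 0.72799 = 1642.9 W.
All ideal ⇒ P_in = P_out, so I_supply = 1642.9/415 = 3.96 A.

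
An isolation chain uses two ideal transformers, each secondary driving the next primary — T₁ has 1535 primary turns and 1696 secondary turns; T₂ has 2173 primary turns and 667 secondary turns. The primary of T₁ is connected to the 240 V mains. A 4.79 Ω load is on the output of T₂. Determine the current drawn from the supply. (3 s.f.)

I_supply ≈ 5.76 A

After T₁: V = 240.00 × 1696/1535 = 265.17 V.
After T₂: V = 265.17 × 667/2173 = 81.394 V.
I_load = 81.394/4.79 = 16.993 A, so P_out = 81.394 × 16.993 = 1383.1 W.
All ideal ⇒ P_in = P_out, so I_supply = 1383.1/240 = 5.76 A.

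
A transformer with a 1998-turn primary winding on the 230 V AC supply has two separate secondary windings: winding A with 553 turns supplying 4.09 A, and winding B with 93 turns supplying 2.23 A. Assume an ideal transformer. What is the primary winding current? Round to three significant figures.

V_A = 230 × 553/1998 = 63.659 V; V_B = 230 × 93/1998 = 10.706 V.
P_out = V_A I_A + V_B I_B = 63.659×4.09 + 10.706×2.23 = 260.36 + 23.874 = 284.24 W.
Ideal ⇒ P_in = P_out, so I_p = P_out/V_p = 284.24/230 = 1.24 A.

I_p ≈ 1.24 A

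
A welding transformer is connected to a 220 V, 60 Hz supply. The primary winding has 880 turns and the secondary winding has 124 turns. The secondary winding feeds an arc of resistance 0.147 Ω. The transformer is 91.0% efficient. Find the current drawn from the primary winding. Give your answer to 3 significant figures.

I_p ≈ 32.7 A

V_s = 220 × 124/880 = 31.000 V.
I_s = V_s/R = 31.000/0.147 = 210.88 A.
P_out = V_s I_s = 31.000 × 210.88 = 6537.4 W.
P_in = P_out/η = 6537.4/0.910 = 7184.0 W.
I_p = P_in/V_p = 7184.0/220 = 32.7 A.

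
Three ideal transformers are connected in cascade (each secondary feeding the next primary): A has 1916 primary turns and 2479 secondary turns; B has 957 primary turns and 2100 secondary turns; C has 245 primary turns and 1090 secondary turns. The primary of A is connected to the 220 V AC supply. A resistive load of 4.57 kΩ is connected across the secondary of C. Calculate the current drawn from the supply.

After A: V = 220.00 × 2479/1916 = 284.65 V.
After B: V = 284.65 × 2100/957 = 624.61 V.
After C: V = 624.61 × 1090/245 = 2778.9 V.
I_load = 2778.9/4570 = 0.60807 A, so P_out = 2778.9 × 0.60807 = 1689.8 W.
All ideal ⇒ P_in = P_out, so I_supply = 1689.8/220 = 7.68 A.

I_supply ≈ 7.68 A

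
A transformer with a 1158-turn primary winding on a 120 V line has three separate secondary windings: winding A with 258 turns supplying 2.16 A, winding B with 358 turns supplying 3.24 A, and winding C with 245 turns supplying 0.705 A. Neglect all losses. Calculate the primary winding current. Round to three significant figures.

I_p ≈ 1.63 A

V_A = 120 × 258/1158 = 26.736 V; V_B = 120 × 358/1158 = 37.098 V; V_C = 120 × 245/1158 = 25.389 V.
P_out = V_A I_A + V_B I_B + V_C I_C = 26.736×2.16 + 37.098×3.24 + 25.389×0.705 = 57.749 + 120.20 + 17.899 = 195.85 W.
Ideal ⇒ P_in = P_out, so I_p = P_out/V_p = 195.85/120 = 1.63 A.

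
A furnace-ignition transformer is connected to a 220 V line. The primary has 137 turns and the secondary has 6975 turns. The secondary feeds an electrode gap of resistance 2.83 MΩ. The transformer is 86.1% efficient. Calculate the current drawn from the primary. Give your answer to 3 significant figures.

V_s = 220 × 6975/137 = 11201 V.
I_s = V_s/R = 11201/(2.83×10^6) = 0.0039579 A.
P_out = V_s I_s = 11201 × 0.0039579 = 44.331 W.
P_in = P_out/η = 44.331/0.861 = 51.488 W.
I_p = P_in/V_p = 51.488/220 = 0.234 A.

I_p ≈ 0.234 A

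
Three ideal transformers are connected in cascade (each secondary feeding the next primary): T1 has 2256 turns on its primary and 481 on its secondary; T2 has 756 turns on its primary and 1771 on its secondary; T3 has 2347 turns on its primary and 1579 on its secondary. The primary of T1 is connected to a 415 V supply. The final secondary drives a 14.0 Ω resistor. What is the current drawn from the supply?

I_supply ≈ 3.35 A

After T1: V = 415.00 × 481/2256 = 88.482 V.
After T2: V = 88.482 × 1771/756 = 207.28 V.
After T3: V = 207.28 × 1579/2347 = 139.45 V.
I_load = 139.45/14.0 = 9.9607 A, so P_out = 139.45 × 9.9607 = 1389.0 W.
All ideal ⇒ P_in = P_out, so I_supply = 1389.0/415 = 3.35 A.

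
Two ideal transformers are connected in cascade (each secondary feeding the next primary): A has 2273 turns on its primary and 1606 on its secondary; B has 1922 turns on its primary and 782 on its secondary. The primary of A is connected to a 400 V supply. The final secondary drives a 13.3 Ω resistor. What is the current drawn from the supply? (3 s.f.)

Secondary of A: V = 400.00 × 1606/2273 = 282.62 V.
Secondary of B: V = 282.62 × 782/1922 = 114.99 V.
I_load = 114.99/13.3 = 8.6459 A, so P_out = 114.99 × 8.6459 = 994.19 W.
All ideal ⇒ P_in = P_out, so I_supply = 994.19/400 = 2.49 A.

I_supply ≈ 2.49 A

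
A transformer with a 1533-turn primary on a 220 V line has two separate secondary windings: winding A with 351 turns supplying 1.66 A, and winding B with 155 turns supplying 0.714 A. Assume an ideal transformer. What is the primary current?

V_A = 220 × 351/1533 = 50.372 V; V_B = 220 × 155/1533 = 22.244 V.
P_out = V_A I_A + V_B I_B = 50.372×1.66 + 22.244×0.714 = 83.617 + 15.882 = 99.499 W.
Ideal ⇒ P_in = P_out, so I_p = P_out/V_p = 99.499/220 = 0.452 A.

I_p ≈ 0.452 A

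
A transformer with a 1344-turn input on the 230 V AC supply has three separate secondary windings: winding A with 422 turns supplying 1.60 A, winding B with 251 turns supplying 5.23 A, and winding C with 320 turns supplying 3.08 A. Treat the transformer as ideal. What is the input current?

V_A = 230 × 422/1344 = 72.217 V; V_B = 230 × 251/1344 = 42.954 V; V_C = 230 × 320/1344 = 54.762 V.
P_out = V_A I_A + V_B I_B + V_C I_C = 72.217×1.60 + 42.954×5.23 + 54.762×3.08 = 115.55 + 224.65 + 168.67 = 508.86 W.
Ideal ⇒ P_in = P_out, so I_in = P_out/V_in = 508.86/230 = 2.21 A.

I_in ≈ 2.21 A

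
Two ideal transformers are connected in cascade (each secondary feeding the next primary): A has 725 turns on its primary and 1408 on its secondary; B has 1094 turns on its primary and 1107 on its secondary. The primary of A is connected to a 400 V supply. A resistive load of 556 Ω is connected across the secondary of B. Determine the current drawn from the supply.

After A: V = 400.00 × 1408/725 = 776.83 V.
After B: V = 776.83 × 1107/1094 = 786.06 V.
I_load = 786.06/556 = 1.4138 A, so P_out = 786.06 × 1.4138 = 1111.3 W.
All ideal ⇒ P_in = P_out, so I_supply = 1111.3/400 = 2.78 A.

I_supply ≈ 2.78 A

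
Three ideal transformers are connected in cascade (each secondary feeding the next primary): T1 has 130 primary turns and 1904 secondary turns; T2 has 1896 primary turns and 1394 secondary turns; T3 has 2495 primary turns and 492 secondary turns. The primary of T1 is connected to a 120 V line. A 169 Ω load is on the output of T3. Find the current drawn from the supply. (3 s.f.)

Secondary of T1: V = 120.00 × 1904/130 = 1757.5 V.
Secondary of T2: V = 1757.5 × 1394/1896 = 1292.2 V.
Secondary of T3: V = 1292.2 × 492/2495 = 254.81 V.
I_load = 254.81/169 = 1.5078 A, so P_out = 254.81 × 1.5078 = 384.20 W.
All ideal ⇒ P_in = P_out, so I_supply = 384.20/120 = 3.20 A.

I_supply ≈ 3.20 A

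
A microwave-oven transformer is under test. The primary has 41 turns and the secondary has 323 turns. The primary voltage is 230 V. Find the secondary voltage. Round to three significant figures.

V_s/V_p = N_s/N_p, so V_s = 230 × 323/41 = 1810 V.

V_s ≈ 1810 V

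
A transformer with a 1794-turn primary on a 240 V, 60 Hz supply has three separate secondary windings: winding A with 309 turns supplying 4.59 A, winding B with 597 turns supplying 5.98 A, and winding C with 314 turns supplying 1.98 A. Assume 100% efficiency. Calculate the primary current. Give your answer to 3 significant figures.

I_p ≈ 3.13 A

V_A = 240 × 309/1794 = 41.338 V; V_B = 240 × 597/1794 = 79.866 V; V_C = 240 × 314/1794 = 42.007 V.
P_out = V_A I_A + V_B I_B + V_C I_C = 41.338×4.59 + 79.866×5.98 + 42.007×1.98 = 189.74 + 477.60 + 83.173 = 750.51 W.
Ideal ⇒ P_in = P_out, so I_p = P_out/V_p = 750.51/240 = 3.13 A.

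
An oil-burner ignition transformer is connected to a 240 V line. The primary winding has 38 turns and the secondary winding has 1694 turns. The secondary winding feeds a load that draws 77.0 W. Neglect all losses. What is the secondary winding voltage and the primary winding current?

V_s ≈ 10700 V, I_p ≈ 0.321 A

V_s = V_p × N_s/N_p = 240 × 1694/38 = 10699 V.
I_s = P/V_s = 77.0/10699 = 0.0071970 A.
I_p = I_s × N_s/N_p = 0.0071970 × 1694/38 = 0.321 A.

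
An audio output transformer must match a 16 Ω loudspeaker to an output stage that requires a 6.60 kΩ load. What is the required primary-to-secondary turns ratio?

Z_p/Z_s = (N_p/N_s)², so N_p/N_s = √(6600/16) = √412 = 20.3.

N_p/N_s ≈ 20.3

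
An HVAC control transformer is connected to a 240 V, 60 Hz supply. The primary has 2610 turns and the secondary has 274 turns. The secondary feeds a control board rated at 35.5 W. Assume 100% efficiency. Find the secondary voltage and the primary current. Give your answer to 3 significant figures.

V_s ≈ 25.2 V, I_p ≈ 0.148 A

V_s = V_p × N_s/N_p = 240 × 274/2610 = 25.195 V.
I_s = P/V_s = 35.5/25.195 = 1.4090 A.
I_p = I_s × N_s/N_p = 1.4090 × 274/2610 = 0.148 A.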